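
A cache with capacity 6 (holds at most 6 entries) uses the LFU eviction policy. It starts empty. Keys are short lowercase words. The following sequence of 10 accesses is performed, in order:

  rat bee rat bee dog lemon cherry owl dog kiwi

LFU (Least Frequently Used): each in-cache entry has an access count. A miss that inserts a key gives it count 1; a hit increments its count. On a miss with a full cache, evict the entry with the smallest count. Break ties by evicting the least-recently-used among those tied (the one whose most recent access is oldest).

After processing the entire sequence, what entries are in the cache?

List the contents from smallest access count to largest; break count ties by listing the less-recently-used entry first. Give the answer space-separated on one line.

Answer: cherry owl kiwi rat bee dog

Derivation:
LFU simulation (capacity=6):
  1. access rat: MISS. Cache: [rat(c=1)]
  2. access bee: MISS. Cache: [rat(c=1) bee(c=1)]
  3. access rat: HIT, count now 2. Cache: [bee(c=1) rat(c=2)]
  4. access bee: HIT, count now 2. Cache: [rat(c=2) bee(c=2)]
  5. access dog: MISS. Cache: [dog(c=1) rat(c=2) bee(c=2)]
  6. access lemon: MISS. Cache: [dog(c=1) lemon(c=1) rat(c=2) bee(c=2)]
  7. access cherry: MISS. Cache: [dog(c=1) lemon(c=1) cherry(c=1) rat(c=2) bee(c=2)]
  8. access owl: MISS. Cache: [dog(c=1) lemon(c=1) cherry(c=1) owl(c=1) rat(c=2) bee(c=2)]
  9. access dog: HIT, count now 2. Cache: [lemon(c=1) cherry(c=1) owl(c=1) rat(c=2) bee(c=2) dog(c=2)]
  10. access kiwi: MISS, evict lemon(c=1). Cache: [cherry(c=1) owl(c=1) kiwi(c=1) rat(c=2) bee(c=2) dog(c=2)]
Total: 3 hits, 7 misses, 1 evictions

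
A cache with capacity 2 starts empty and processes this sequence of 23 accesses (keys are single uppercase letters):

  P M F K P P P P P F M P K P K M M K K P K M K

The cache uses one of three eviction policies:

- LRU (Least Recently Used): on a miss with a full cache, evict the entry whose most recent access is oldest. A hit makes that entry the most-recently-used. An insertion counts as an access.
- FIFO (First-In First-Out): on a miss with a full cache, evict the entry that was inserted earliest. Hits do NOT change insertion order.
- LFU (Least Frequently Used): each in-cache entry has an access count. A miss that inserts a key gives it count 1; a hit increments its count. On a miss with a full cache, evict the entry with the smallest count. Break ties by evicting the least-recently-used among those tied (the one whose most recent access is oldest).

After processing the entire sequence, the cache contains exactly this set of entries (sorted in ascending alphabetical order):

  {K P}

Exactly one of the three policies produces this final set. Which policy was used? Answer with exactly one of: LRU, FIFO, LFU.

Answer: LFU

Derivation:
Simulating under each policy and comparing final sets:
  LRU: final set = {K M} -> differs
  FIFO: final set = {K M} -> differs
  LFU: final set = {K P} -> MATCHES target
Only LFU produces the target set.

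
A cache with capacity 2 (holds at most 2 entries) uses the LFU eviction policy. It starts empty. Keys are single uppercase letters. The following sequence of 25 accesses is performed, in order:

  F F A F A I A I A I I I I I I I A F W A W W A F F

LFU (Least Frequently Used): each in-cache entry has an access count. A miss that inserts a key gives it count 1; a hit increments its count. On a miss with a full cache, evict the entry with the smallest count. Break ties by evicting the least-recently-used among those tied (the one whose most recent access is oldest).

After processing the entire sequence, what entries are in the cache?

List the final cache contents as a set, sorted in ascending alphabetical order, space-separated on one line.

LFU simulation (capacity=2):
  1. access F: MISS. Cache: [F(c=1)]
  2. access F: HIT, count now 2. Cache: [F(c=2)]
  3. access A: MISS. Cache: [A(c=1) F(c=2)]
  4. access F: HIT, count now 3. Cache: [A(c=1) F(c=3)]
  5. access A: HIT, count now 2. Cache: [A(c=2) F(c=3)]
  6. access I: MISS, evict A(c=2). Cache: [I(c=1) F(c=3)]
  7. access A: MISS, evict I(c=1). Cache: [A(c=1) F(c=3)]
  8. access I: MISS, evict A(c=1). Cache: [I(c=1) F(c=3)]
  9. access A: MISS, evict I(c=1). Cache: [A(c=1) F(c=3)]
  10. access I: MISS, evict A(c=1). Cache: [I(c=1) F(c=3)]
  11. access I: HIT, count now 2. Cache: [I(c=2) F(c=3)]
  12. access I: HIT, count now 3. Cache: [F(c=3) I(c=3)]
  13. access I: HIT, count now 4. Cache: [F(c=3) I(c=4)]
  14. access I: HIT, count now 5. Cache: [F(c=3) I(c=5)]
  15. access I: HIT, count now 6. Cache: [F(c=3) I(c=6)]
  16. access I: HIT, count now 7. Cache: [F(c=3) I(c=7)]
  17. access A: MISS, evict F(c=3). Cache: [A(c=1) I(c=7)]
  18. access F: MISS, evict A(c=1). Cache: [F(c=1) I(c=7)]
  19. access W: MISS, evict F(c=1). Cache: [W(c=1) I(c=7)]
  20. access A: MISS, evict W(c=1). Cache: [A(c=1) I(c=7)]
  21. access W: MISS, evict A(c=1). Cache: [W(c=1) I(c=7)]
  22. access W: HIT, count now 2. Cache: [W(c=2) I(c=7)]
  23. access A: MISS, evict W(c=2). Cache: [A(c=1) I(c=7)]
  24. access F: MISS, evict A(c=1). Cache: [F(c=1) I(c=7)]
  25. access F: HIT, count now 2. Cache: [F(c=2) I(c=7)]
Total: 11 hits, 14 misses, 12 evictions

Answer: F I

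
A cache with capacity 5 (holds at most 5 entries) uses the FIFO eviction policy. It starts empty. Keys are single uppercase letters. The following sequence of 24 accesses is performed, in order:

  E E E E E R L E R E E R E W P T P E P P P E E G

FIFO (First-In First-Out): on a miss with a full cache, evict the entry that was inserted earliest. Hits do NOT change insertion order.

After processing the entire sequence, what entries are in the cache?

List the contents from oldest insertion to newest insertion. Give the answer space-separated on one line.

FIFO simulation (capacity=5):
  1. access E: MISS. Cache (old->new): [E]
  2. access E: HIT. Cache (old->new): [E]
  3. access E: HIT. Cache (old->new): [E]
  4. access E: HIT. Cache (old->new): [E]
  5. access E: HIT. Cache (old->new): [E]
  6. access R: MISS. Cache (old->new): [E R]
  7. access L: MISS. Cache (old->new): [E R L]
  8. access E: HIT. Cache (old->new): [E R L]
  9. access R: HIT. Cache (old->new): [E R L]
  10. access E: HIT. Cache (old->new): [E R L]
  11. access E: HIT. Cache (old->new): [E R L]
  12. access R: HIT. Cache (old->new): [E R L]
  13. access E: HIT. Cache (old->new): [E R L]
  14. access W: MISS. Cache (old->new): [E R L W]
  15. access P: MISS. Cache (old->new): [E R L W P]
  16. access T: MISS, evict E. Cache (old->new): [R L W P T]
  17. access P: HIT. Cache (old->new): [R L W P T]
  18. access E: MISS, evict R. Cache (old->new): [L W P T E]
  19. access P: HIT. Cache (old->new): [L W P T E]
  20. access P: HIT. Cache (old->new): [L W P T E]
  21. access P: HIT. Cache (old->new): [L W P T E]
  22. access E: HIT. Cache (old->new): [L W P T E]
  23. access E: HIT. Cache (old->new): [L W P T E]
  24. access G: MISS, evict L. Cache (old->new): [W P T E G]
Total: 16 hits, 8 misses, 3 evictions

Answer: W P T E G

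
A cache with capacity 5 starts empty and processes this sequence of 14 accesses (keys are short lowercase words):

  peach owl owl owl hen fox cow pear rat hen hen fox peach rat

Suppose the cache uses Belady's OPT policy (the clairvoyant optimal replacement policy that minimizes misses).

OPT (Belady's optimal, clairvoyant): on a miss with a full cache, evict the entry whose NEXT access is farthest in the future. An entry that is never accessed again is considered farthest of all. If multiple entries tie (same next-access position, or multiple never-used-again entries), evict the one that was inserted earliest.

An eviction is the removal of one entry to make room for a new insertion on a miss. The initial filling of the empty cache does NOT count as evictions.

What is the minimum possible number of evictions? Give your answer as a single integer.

OPT (Belady) simulation (capacity=5):
  1. access peach: MISS. Cache: [peach]
  2. access owl: MISS. Cache: [peach owl]
  3. access owl: HIT. Next use of owl: step 4. Cache: [peach owl]
  4. access owl: HIT. Next use of owl: never. Cache: [peach owl]
  5. access hen: MISS. Cache: [peach owl hen]
  6. access fox: MISS. Cache: [peach owl hen fox]
  7. access cow: MISS. Cache: [peach owl hen fox cow]
  8. access pear: MISS, evict owl (next use: never). Cache: [peach hen fox cow pear]
  9. access rat: MISS, evict cow (next use: never). Cache: [peach hen fox pear rat]
  10. access hen: HIT. Next use of hen: step 11. Cache: [peach hen fox pear rat]
  11. access hen: HIT. Next use of hen: never. Cache: [peach hen fox pear rat]
  12. access fox: HIT. Next use of fox: never. Cache: [peach hen fox pear rat]
  13. access peach: HIT. Next use of peach: never. Cache: [peach hen fox pear rat]
  14. access rat: HIT. Next use of rat: never. Cache: [peach hen fox pear rat]
Total: 7 hits, 7 misses, 2 evictions

Answer: 2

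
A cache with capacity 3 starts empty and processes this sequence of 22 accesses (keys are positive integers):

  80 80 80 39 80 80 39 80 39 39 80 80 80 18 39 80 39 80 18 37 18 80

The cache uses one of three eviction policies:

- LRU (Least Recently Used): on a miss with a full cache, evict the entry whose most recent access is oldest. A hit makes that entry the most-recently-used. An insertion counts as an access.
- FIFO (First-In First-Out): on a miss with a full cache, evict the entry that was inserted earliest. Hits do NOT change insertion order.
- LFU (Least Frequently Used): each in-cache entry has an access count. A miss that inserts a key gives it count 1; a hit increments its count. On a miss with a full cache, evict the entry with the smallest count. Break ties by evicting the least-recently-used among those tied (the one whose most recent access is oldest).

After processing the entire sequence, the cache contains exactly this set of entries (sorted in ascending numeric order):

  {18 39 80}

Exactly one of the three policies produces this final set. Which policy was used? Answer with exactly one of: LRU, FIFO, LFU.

Answer: LFU

Derivation:
Simulating under each policy and comparing final sets:
  LRU: final set = {18 37 80} -> differs
  FIFO: final set = {18 37 80} -> differs
  LFU: final set = {18 39 80} -> MATCHES target
Only LFU produces the target set.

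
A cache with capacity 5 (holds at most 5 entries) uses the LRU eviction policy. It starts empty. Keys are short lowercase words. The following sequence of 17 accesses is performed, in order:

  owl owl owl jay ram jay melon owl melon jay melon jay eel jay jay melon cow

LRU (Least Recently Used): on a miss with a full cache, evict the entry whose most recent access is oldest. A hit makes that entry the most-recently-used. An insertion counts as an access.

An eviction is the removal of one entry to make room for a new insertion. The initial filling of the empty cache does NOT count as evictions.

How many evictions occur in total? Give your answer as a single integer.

LRU simulation (capacity=5):
  1. access owl: MISS. Cache (LRU->MRU): [owl]
  2. access owl: HIT. Cache (LRU->MRU): [owl]
  3. access owl: HIT. Cache (LRU->MRU): [owl]
  4. access jay: MISS. Cache (LRU->MRU): [owl jay]
  5. access ram: MISS. Cache (LRU->MRU): [owl jay ram]
  6. access jay: HIT. Cache (LRU->MRU): [owl ram jay]
  7. access melon: MISS. Cache (LRU->MRU): [owl ram jay melon]
  8. access owl: HIT. Cache (LRU->MRU): [ram jay melon owl]
  9. access melon: HIT. Cache (LRU->MRU): [ram jay owl melon]
  10. access jay: HIT. Cache (LRU->MRU): [ram owl melon jay]
  11. access melon: HIT. Cache (LRU->MRU): [ram owl jay melon]
  12. access jay: HIT. Cache (LRU->MRU): [ram owl melon jay]
  13. access eel: MISS. Cache (LRU->MRU): [ram owl melon jay eel]
  14. access jay: HIT. Cache (LRU->MRU): [ram owl melon eel jay]
  15. access jay: HIT. Cache (LRU->MRU): [ram owl melon eel jay]
  16. access melon: HIT. Cache (LRU->MRU): [ram owl eel jay melon]
  17. access cow: MISS, evict ram. Cache (LRU->MRU): [owl eel jay melon cow]
Total: 11 hits, 6 misses, 1 evictions

Answer: 1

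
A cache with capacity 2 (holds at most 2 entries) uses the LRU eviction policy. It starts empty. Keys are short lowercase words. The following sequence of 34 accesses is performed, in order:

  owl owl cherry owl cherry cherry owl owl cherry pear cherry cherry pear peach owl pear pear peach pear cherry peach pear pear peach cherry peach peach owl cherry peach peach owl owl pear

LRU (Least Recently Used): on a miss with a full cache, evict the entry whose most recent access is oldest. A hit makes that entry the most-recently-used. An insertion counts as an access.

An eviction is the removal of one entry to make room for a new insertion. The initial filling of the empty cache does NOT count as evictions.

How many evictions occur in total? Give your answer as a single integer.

LRU simulation (capacity=2):
  1. access owl: MISS. Cache (LRU->MRU): [owl]
  2. access owl: HIT. Cache (LRU->MRU): [owl]
  3. access cherry: MISS. Cache (LRU->MRU): [owl cherry]
  4. access owl: HIT. Cache (LRU->MRU): [cherry owl]
  5. access cherry: HIT. Cache (LRU->MRU): [owl cherry]
  6. access cherry: HIT. Cache (LRU->MRU): [owl cherry]
  7. access owl: HIT. Cache (LRU->MRU): [cherry owl]
  8. access owl: HIT. Cache (LRU->MRU): [cherry owl]
  9. access cherry: HIT. Cache (LRU->MRU): [owl cherry]
  10. access pear: MISS, evict owl. Cache (LRU->MRU): [cherry pear]
  11. access cherry: HIT. Cache (LRU->MRU): [pear cherry]
  12. access cherry: HIT. Cache (LRU->MRU): [pear cherry]
  13. access pear: HIT. Cache (LRU->MRU): [cherry pear]
  14. access peach: MISS, evict cherry. Cache (LRU->MRU): [pear peach]
  15. access owl: MISS, evict pear. Cache (LRU->MRU): [peach owl]
  16. access pear: MISS, evict peach. Cache (LRU->MRU): [owl pear]
  17. access pear: HIT. Cache (LRU->MRU): [owl pear]
  18. access peach: MISS, evict owl. Cache (LRU->MRU): [pear peach]
  19. access pear: HIT. Cache (LRU->MRU): [peach pear]
  20. access cherry: MISS, evict peach. Cache (LRU->MRU): [pear cherry]
  21. access peach: MISS, evict pear. Cache (LRU->MRU): [cherry peach]
  22. access pear: MISS, evict cherry. Cache (LRU->MRU): [peach pear]
  23. access pear: HIT. Cache (LRU->MRU): [peach pear]
  24. access peach: HIT. Cache (LRU->MRU): [pear peach]
  25. access cherry: MISS, evict pear. Cache (LRU->MRU): [peach cherry]
  26. access peach: HIT. Cache (LRU->MRU): [cherry peach]
  27. access peach: HIT. Cache (LRU->MRU): [cherry peach]
  28. access owl: MISS, evict cherry. Cache (LRU->MRU): [peach owl]
  29. access cherry: MISS, evict peach. Cache (LRU->MRU): [owl cherry]
  30. access peach: MISS, evict owl. Cache (LRU->MRU): [cherry peach]
  31. access peach: HIT. Cache (LRU->MRU): [cherry peach]
  32. access owl: MISS, evict cherry. Cache (LRU->MRU): [peach owl]
  33. access owl: HIT. Cache (LRU->MRU): [peach owl]
  34. access pear: MISS, evict peach. Cache (LRU->MRU): [owl pear]
Total: 18 hits, 16 misses, 14 evictions

Answer: 14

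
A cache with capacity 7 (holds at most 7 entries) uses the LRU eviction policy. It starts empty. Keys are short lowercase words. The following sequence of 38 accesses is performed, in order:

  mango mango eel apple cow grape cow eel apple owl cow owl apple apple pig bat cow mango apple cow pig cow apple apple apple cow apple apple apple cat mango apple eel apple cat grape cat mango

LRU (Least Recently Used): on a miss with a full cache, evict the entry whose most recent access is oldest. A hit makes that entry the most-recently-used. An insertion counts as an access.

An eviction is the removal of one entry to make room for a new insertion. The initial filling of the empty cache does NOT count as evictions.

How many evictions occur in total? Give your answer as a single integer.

LRU simulation (capacity=7):
  1. access mango: MISS. Cache (LRU->MRU): [mango]
  2. access mango: HIT. Cache (LRU->MRU): [mango]
  3. access eel: MISS. Cache (LRU->MRU): [mango eel]
  4. access apple: MISS. Cache (LRU->MRU): [mango eel apple]
  5. access cow: MISS. Cache (LRU->MRU): [mango eel apple cow]
  6. access grape: MISS. Cache (LRU->MRU): [mango eel apple cow grape]
  7. access cow: HIT. Cache (LRU->MRU): [mango eel apple grape cow]
  8. access eel: HIT. Cache (LRU->MRU): [mango apple grape cow eel]
  9. access apple: HIT. Cache (LRU->MRU): [mango grape cow eel apple]
  10. access owl: MISS. Cache (LRU->MRU): [mango grape cow eel apple owl]
  11. access cow: HIT. Cache (LRU->MRU): [mango grape eel apple owl cow]
  12. access owl: HIT. Cache (LRU->MRU): [mango grape eel apple cow owl]
  13. access apple: HIT. Cache (LRU->MRU): [mango grape eel cow owl apple]
  14. access apple: HIT. Cache (LRU->MRU): [mango grape eel cow owl apple]
  15. access pig: MISS. Cache (LRU->MRU): [mango grape eel cow owl apple pig]
  16. access bat: MISS, evict mango. Cache (LRU->MRU): [grape eel cow owl apple pig bat]
  17. access cow: HIT. Cache (LRU->MRU): [grape eel owl apple pig bat cow]
  18. access mango: MISS, evict grape. Cache (LRU->MRU): [eel owl apple pig bat cow mango]
  19. access apple: HIT. Cache (LRU->MRU): [eel owl pig bat cow mango apple]
  20. access cow: HIT. Cache (LRU->MRU): [eel owl pig bat mango apple cow]
  21. access pig: HIT. Cache (LRU->MRU): [eel owl bat mango apple cow pig]
  22. access cow: HIT. Cache (LRU->MRU): [eel owl bat mango apple pig cow]
  23. access apple: HIT. Cache (LRU->MRU): [eel owl bat mango pig cow apple]
  24. access apple: HIT. Cache (LRU->MRU): [eel owl bat mango pig cow apple]
  25. access apple: HIT. Cache (LRU->MRU): [eel owl bat mango pig cow apple]
  26. access cow: HIT. Cache (LRU->MRU): [eel owl bat mango pig apple cow]
  27. access apple: HIT. Cache (LRU->MRU): [eel owl bat mango pig cow apple]
  28. access apple: HIT. Cache (LRU->MRU): [eel owl bat mango pig cow apple]
  29. access apple: HIT. Cache (LRU->MRU): [eel owl bat mango pig cow apple]
  30. access cat: MISS, evict eel. Cache (LRU->MRU): [owl bat mango pig cow apple cat]
  31. access mango: HIT. Cache (LRU->MRU): [owl bat pig cow apple cat mango]
  32. access apple: HIT. Cache (LRU->MRU): [owl bat pig cow cat mango apple]
  33. access eel: MISS, evict owl. Cache (LRU->MRU): [bat pig cow cat mango apple eel]
  34. access apple: HIT. Cache (LRU->MRU): [bat pig cow cat mango eel apple]
  35. access cat: HIT. Cache (LRU->MRU): [bat pig cow mango eel apple cat]
  36. access grape: MISS, evict bat. Cache (LRU->MRU): [pig cow mango eel apple cat grape]
  37. access cat: HIT. Cache (LRU->MRU): [pig cow mango eel apple grape cat]
  38. access mango: HIT. Cache (LRU->MRU): [pig cow eel apple grape cat mango]
Total: 26 hits, 12 misses, 5 evictions

Answer: 5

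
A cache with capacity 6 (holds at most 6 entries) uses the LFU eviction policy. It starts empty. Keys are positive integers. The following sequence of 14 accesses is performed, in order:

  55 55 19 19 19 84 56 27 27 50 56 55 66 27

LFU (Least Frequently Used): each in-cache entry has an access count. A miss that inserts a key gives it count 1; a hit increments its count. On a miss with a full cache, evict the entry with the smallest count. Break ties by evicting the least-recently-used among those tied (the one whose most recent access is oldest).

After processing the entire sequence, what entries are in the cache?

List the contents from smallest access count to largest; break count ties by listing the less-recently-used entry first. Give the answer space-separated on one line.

LFU simulation (capacity=6):
  1. access 55: MISS. Cache: [55(c=1)]
  2. access 55: HIT, count now 2. Cache: [55(c=2)]
  3. access 19: MISS. Cache: [19(c=1) 55(c=2)]
  4. access 19: HIT, count now 2. Cache: [55(c=2) 19(c=2)]
  5. access 19: HIT, count now 3. Cache: [55(c=2) 19(c=3)]
  6. access 84: MISS. Cache: [84(c=1) 55(c=2) 19(c=3)]
  7. access 56: MISS. Cache: [84(c=1) 56(c=1) 55(c=2) 19(c=3)]
  8. access 27: MISS. Cache: [84(c=1) 56(c=1) 27(c=1) 55(c=2) 19(c=3)]
  9. access 27: HIT, count now 2. Cache: [84(c=1) 56(c=1) 55(c=2) 27(c=2) 19(c=3)]
  10. access 50: MISS. Cache: [84(c=1) 56(c=1) 50(c=1) 55(c=2) 27(c=2) 19(c=3)]
  11. access 56: HIT, count now 2. Cache: [84(c=1) 50(c=1) 55(c=2) 27(c=2) 56(c=2) 19(c=3)]
  12. access 55: HIT, count now 3. Cache: [84(c=1) 50(c=1) 27(c=2) 56(c=2) 19(c=3) 55(c=3)]
  13. access 66: MISS, evict 84(c=1). Cache: [50(c=1) 66(c=1) 27(c=2) 56(c=2) 19(c=3) 55(c=3)]
  14. access 27: HIT, count now 3. Cache: [50(c=1) 66(c=1) 56(c=2) 19(c=3) 55(c=3) 27(c=3)]
Total: 7 hits, 7 misses, 1 evictions

Answer: 50 66 56 19 55 27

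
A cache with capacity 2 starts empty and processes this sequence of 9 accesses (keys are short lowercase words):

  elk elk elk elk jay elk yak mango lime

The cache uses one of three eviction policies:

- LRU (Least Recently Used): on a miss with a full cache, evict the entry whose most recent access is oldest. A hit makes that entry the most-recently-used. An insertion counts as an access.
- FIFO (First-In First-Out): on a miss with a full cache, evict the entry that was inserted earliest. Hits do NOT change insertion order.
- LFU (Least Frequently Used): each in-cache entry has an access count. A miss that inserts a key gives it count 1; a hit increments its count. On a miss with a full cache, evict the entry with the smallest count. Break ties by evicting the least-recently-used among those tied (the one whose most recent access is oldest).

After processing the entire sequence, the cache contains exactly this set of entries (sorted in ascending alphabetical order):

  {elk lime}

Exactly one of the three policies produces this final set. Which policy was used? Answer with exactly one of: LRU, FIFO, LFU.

Simulating under each policy and comparing final sets:
  LRU: final set = {lime mango} -> differs
  FIFO: final set = {lime mango} -> differs
  LFU: final set = {elk lime} -> MATCHES target
Only LFU produces the target set.

Answer: LFU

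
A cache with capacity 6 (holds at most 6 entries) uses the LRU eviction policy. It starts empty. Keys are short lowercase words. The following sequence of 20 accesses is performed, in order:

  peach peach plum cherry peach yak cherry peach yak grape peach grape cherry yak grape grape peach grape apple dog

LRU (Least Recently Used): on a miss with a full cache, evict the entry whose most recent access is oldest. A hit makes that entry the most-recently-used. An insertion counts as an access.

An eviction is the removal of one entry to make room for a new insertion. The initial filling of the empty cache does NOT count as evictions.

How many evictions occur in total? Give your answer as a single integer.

LRU simulation (capacity=6):
  1. access peach: MISS. Cache (LRU->MRU): [peach]
  2. access peach: HIT. Cache (LRU->MRU): [peach]
  3. access plum: MISS. Cache (LRU->MRU): [peach plum]
  4. access cherry: MISS. Cache (LRU->MRU): [peach plum cherry]
  5. access peach: HIT. Cache (LRU->MRU): [plum cherry peach]
  6. access yak: MISS. Cache (LRU->MRU): [plum cherry peach yak]
  7. access cherry: HIT. Cache (LRU->MRU): [plum peach yak cherry]
  8. access peach: HIT. Cache (LRU->MRU): [plum yak cherry peach]
  9. access yak: HIT. Cache (LRU->MRU): [plum cherry peach yak]
  10. access grape: MISS. Cache (LRU->MRU): [plum cherry peach yak grape]
  11. access peach: HIT. Cache (LRU->MRU): [plum cherry yak grape peach]
  12. access grape: HIT. Cache (LRU->MRU): [plum cherry yak peach grape]
  13. access cherry: HIT. Cache (LRU->MRU): [plum yak peach grape cherry]
  14. access yak: HIT. Cache (LRU->MRU): [plum peach grape cherry yak]
  15. access grape: HIT. Cache (LRU->MRU): [plum peach cherry yak grape]
  16. access grape: HIT. Cache (LRU->MRU): [plum peach cherry yak grape]
  17. access peach: HIT. Cache (LRU->MRU): [plum cherry yak grape peach]
  18. access grape: HIT. Cache (LRU->MRU): [plum cherry yak peach grape]
  19. access apple: MISS. Cache (LRU->MRU): [plum cherry yak peach grape apple]
  20. access dog: MISS, evict plum. Cache (LRU->MRU): [cherry yak peach grape apple dog]
Total: 13 hits, 7 misses, 1 evictions

Answer: 1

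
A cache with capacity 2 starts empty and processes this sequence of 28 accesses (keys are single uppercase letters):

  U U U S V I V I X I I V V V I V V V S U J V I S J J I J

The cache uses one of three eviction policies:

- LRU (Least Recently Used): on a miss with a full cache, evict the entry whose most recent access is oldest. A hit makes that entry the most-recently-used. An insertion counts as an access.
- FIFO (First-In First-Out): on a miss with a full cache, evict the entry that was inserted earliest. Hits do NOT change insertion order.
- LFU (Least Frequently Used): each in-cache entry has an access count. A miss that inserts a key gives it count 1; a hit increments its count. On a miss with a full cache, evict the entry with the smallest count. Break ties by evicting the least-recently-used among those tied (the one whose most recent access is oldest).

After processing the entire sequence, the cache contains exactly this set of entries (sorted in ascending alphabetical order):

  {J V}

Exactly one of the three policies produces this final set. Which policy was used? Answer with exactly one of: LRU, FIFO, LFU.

Simulating under each policy and comparing final sets:
  LRU: final set = {I J} -> differs
  FIFO: final set = {I J} -> differs
  LFU: final set = {J V} -> MATCHES target
Only LFU produces the target set.

Answer: LFU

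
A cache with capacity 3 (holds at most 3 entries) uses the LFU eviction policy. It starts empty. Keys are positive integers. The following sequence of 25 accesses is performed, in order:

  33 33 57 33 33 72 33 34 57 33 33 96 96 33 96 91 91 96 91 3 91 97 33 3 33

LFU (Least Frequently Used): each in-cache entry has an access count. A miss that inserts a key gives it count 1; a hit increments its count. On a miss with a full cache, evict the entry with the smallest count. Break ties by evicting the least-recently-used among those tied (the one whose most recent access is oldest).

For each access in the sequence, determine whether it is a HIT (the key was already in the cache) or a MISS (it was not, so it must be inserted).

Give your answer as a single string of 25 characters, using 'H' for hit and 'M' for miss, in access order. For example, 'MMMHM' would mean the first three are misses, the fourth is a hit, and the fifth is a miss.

Answer: MHMHHMHMMHHMHHHMHHHMMMHMH

Derivation:
LFU simulation (capacity=3):
  1. access 33: MISS. Cache: [33(c=1)]
  2. access 33: HIT, count now 2. Cache: [33(c=2)]
  3. access 57: MISS. Cache: [57(c=1) 33(c=2)]
  4. access 33: HIT, count now 3. Cache: [57(c=1) 33(c=3)]
  5. access 33: HIT, count now 4. Cache: [57(c=1) 33(c=4)]
  6. access 72: MISS. Cache: [57(c=1) 72(c=1) 33(c=4)]
  7. access 33: HIT, count now 5. Cache: [57(c=1) 72(c=1) 33(c=5)]
  8. access 34: MISS, evict 57(c=1). Cache: [72(c=1) 34(c=1) 33(c=5)]
  9. access 57: MISS, evict 72(c=1). Cache: [34(c=1) 57(c=1) 33(c=5)]
  10. access 33: HIT, count now 6. Cache: [34(c=1) 57(c=1) 33(c=6)]
  11. access 33: HIT, count now 7. Cache: [34(c=1) 57(c=1) 33(c=7)]
  12. access 96: MISS, evict 34(c=1). Cache: [57(c=1) 96(c=1) 33(c=7)]
  13. access 96: HIT, count now 2. Cache: [57(c=1) 96(c=2) 33(c=7)]
  14. access 33: HIT, count now 8. Cache: [57(c=1) 96(c=2) 33(c=8)]
  15. access 96: HIT, count now 3. Cache: [57(c=1) 96(c=3) 33(c=8)]
  16. access 91: MISS, evict 57(c=1). Cache: [91(c=1) 96(c=3) 33(c=8)]
  17. access 91: HIT, count now 2. Cache: [91(c=2) 96(c=3) 33(c=8)]
  18. access 96: HIT, count now 4. Cache: [91(c=2) 96(c=4) 33(c=8)]
  19. access 91: HIT, count now 3. Cache: [91(c=3) 96(c=4) 33(c=8)]
  20. access 3: MISS, evict 91(c=3). Cache: [3(c=1) 96(c=4) 33(c=8)]
  21. access 91: MISS, evict 3(c=1). Cache: [91(c=1) 96(c=4) 33(c=8)]
  22. access 97: MISS, evict 91(c=1). Cache: [97(c=1) 96(c=4) 33(c=8)]
  23. access 33: HIT, count now 9. Cache: [97(c=1) 96(c=4) 33(c=9)]
  24. access 3: MISS, evict 97(c=1). Cache: [3(c=1) 96(c=4) 33(c=9)]
  25. access 33: HIT, count now 10. Cache: [3(c=1) 96(c=4) 33(c=10)]
Total: 14 hits, 11 misses, 8 evictions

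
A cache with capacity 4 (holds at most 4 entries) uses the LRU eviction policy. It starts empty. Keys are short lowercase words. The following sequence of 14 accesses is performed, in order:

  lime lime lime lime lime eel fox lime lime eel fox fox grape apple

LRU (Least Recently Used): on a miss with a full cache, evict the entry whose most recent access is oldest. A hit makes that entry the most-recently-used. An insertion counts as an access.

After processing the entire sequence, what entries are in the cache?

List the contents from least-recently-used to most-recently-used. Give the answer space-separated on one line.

LRU simulation (capacity=4):
  1. access lime: MISS. Cache (LRU->MRU): [lime]
  2. access lime: HIT. Cache (LRU->MRU): [lime]
  3. access lime: HIT. Cache (LRU->MRU): [lime]
  4. access lime: HIT. Cache (LRU->MRU): [lime]
  5. access lime: HIT. Cache (LRU->MRU): [lime]
  6. access eel: MISS. Cache (LRU->MRU): [lime eel]
  7. access fox: MISS. Cache (LRU->MRU): [lime eel fox]
  8. access lime: HIT. Cache (LRU->MRU): [eel fox lime]
  9. access lime: HIT. Cache (LRU->MRU): [eel fox lime]
  10. access eel: HIT. Cache (LRU->MRU): [fox lime eel]
  11. access fox: HIT. Cache (LRU->MRU): [lime eel fox]
  12. access fox: HIT. Cache (LRU->MRU): [lime eel fox]
  13. access grape: MISS. Cache (LRU->MRU): [lime eel fox grape]
  14. access apple: MISS, evict lime. Cache (LRU->MRU): [eel fox grape apple]
Total: 9 hits, 5 misses, 1 evictions

Answer: eel fox grape apple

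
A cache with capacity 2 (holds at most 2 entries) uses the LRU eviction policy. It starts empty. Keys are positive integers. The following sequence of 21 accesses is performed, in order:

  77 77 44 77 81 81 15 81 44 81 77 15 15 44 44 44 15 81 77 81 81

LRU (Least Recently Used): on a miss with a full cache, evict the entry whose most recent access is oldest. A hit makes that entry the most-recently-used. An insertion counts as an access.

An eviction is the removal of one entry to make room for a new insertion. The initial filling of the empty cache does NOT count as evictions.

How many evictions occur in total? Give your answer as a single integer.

Answer: 8

Derivation:
LRU simulation (capacity=2):
  1. access 77: MISS. Cache (LRU->MRU): [77]
  2. access 77: HIT. Cache (LRU->MRU): [77]
  3. access 44: MISS. Cache (LRU->MRU): [77 44]
  4. access 77: HIT. Cache (LRU->MRU): [44 77]
  5. access 81: MISS, evict 44. Cache (LRU->MRU): [77 81]
  6. access 81: HIT. Cache (LRU->MRU): [77 81]
  7. access 15: MISS, evict 77. Cache (LRU->MRU): [81 15]
  8. access 81: HIT. Cache (LRU->MRU): [15 81]
  9. access 44: MISS, evict 15. Cache (LRU->MRU): [81 44]
  10. access 81: HIT. Cache (LRU->MRU): [44 81]
  11. access 77: MISS, evict 44. Cache (LRU->MRU): [81 77]
  12. access 15: MISS, evict 81. Cache (LRU->MRU): [77 15]
  13. access 15: HIT. Cache (LRU->MRU): [77 15]
  14. access 44: MISS, evict 77. Cache (LRU->MRU): [15 44]
  15. access 44: HIT. Cache (LRU->MRU): [15 44]
  16. access 44: HIT. Cache (LRU->MRU): [15 44]
  17. access 15: HIT. Cache (LRU->MRU): [44 15]
  18. access 81: MISS, evict 44. Cache (LRU->MRU): [15 81]
  19. access 77: MISS, evict 15. Cache (LRU->MRU): [81 77]
  20. access 81: HIT. Cache (LRU->MRU): [77 81]
  21. access 81: HIT. Cache (LRU->MRU): [77 81]
Total: 11 hits, 10 misses, 8 evictions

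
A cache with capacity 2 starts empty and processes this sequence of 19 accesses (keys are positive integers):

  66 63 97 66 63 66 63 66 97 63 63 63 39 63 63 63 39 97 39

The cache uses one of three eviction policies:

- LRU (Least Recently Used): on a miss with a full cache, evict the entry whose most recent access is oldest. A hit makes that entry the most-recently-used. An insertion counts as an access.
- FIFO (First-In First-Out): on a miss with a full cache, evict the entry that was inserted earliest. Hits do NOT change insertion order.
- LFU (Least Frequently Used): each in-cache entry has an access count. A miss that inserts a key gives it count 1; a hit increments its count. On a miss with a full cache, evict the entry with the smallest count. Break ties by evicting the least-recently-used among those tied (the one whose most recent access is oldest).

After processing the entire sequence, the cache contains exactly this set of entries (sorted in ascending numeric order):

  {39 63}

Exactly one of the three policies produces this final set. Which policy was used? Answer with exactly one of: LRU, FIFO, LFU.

Answer: LFU

Derivation:
Simulating under each policy and comparing final sets:
  LRU: final set = {39 97} -> differs
  FIFO: final set = {39 97} -> differs
  LFU: final set = {39 63} -> MATCHES target
Only LFU produces the target set.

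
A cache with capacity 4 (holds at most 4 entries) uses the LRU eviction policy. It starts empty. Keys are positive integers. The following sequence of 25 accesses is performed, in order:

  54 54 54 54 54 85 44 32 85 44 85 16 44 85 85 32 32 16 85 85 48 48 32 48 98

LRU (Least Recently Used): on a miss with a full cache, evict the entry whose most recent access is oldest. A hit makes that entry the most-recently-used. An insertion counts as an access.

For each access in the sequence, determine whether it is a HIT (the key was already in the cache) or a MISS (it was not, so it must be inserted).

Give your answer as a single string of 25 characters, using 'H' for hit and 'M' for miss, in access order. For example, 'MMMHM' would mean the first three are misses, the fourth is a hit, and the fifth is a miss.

Answer: MHHHHMMMHHHMHHHHHHHHMHHHM

Derivation:
LRU simulation (capacity=4):
  1. access 54: MISS. Cache (LRU->MRU): [54]
  2. access 54: HIT. Cache (LRU->MRU): [54]
  3. access 54: HIT. Cache (LRU->MRU): [54]
  4. access 54: HIT. Cache (LRU->MRU): [54]
  5. access 54: HIT. Cache (LRU->MRU): [54]
  6. access 85: MISS. Cache (LRU->MRU): [54 85]
  7. access 44: MISS. Cache (LRU->MRU): [54 85 44]
  8. access 32: MISS. Cache (LRU->MRU): [54 85 44 32]
  9. access 85: HIT. Cache (LRU->MRU): [54 44 32 85]
  10. access 44: HIT. Cache (LRU->MRU): [54 32 85 44]
  11. access 85: HIT. Cache (LRU->MRU): [54 32 44 85]
  12. access 16: MISS, evict 54. Cache (LRU->MRU): [32 44 85 16]
  13. access 44: HIT. Cache (LRU->MRU): [32 85 16 44]
  14. access 85: HIT. Cache (LRU->MRU): [32 16 44 85]
  15. access 85: HIT. Cache (LRU->MRU): [32 16 44 85]
  16. access 32: HIT. Cache (LRU->MRU): [16 44 85 32]
  17. access 32: HIT. Cache (LRU->MRU): [16 44 85 32]
  18. access 16: HIT. Cache (LRU->MRU): [44 85 32 16]
  19. access 85: HIT. Cache (LRU->MRU): [44 32 16 85]
  20. access 85: HIT. Cache (LRU->MRU): [44 32 16 85]
  21. access 48: MISS, evict 44. Cache (LRU->MRU): [32 16 85 48]
  22. access 48: HIT. Cache (LRU->MRU): [32 16 85 48]
  23. access 32: HIT. Cache (LRU->MRU): [16 85 48 32]
  24. access 48: HIT. Cache (LRU->MRU): [16 85 32 48]
  25. access 98: MISS, evict 16. Cache (LRU->MRU): [85 32 48 98]
Total: 18 hits, 7 misses, 3 evictions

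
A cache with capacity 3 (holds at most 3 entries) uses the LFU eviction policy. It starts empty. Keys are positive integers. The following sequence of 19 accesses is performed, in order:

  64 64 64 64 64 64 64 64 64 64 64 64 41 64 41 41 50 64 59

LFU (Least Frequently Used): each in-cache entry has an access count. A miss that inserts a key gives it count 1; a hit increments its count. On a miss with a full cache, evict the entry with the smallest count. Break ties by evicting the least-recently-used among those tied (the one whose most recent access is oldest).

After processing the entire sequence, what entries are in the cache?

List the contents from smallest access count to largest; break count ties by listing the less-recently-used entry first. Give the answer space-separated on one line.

LFU simulation (capacity=3):
  1. access 64: MISS. Cache: [64(c=1)]
  2. access 64: HIT, count now 2. Cache: [64(c=2)]
  3. access 64: HIT, count now 3. Cache: [64(c=3)]
  4. access 64: HIT, count now 4. Cache: [64(c=4)]
  5. access 64: HIT, count now 5. Cache: [64(c=5)]
  6. access 64: HIT, count now 6. Cache: [64(c=6)]
  7. access 64: HIT, count now 7. Cache: [64(c=7)]
  8. access 64: HIT, count now 8. Cache: [64(c=8)]
  9. access 64: HIT, count now 9. Cache: [64(c=9)]
  10. access 64: HIT, count now 10. Cache: [64(c=10)]
  11. access 64: HIT, count now 11. Cache: [64(c=11)]
  12. access 64: HIT, count now 12. Cache: [64(c=12)]
  13. access 41: MISS. Cache: [41(c=1) 64(c=12)]
  14. access 64: HIT, count now 13. Cache: [41(c=1) 64(c=13)]
  15. access 41: HIT, count now 2. Cache: [41(c=2) 64(c=13)]
  16. access 41: HIT, count now 3. Cache: [41(c=3) 64(c=13)]
  17. access 50: MISS. Cache: [50(c=1) 41(c=3) 64(c=13)]
  18. access 64: HIT, count now 14. Cache: [50(c=1) 41(c=3) 64(c=14)]
  19. access 59: MISS, evict 50(c=1). Cache: [59(c=1) 41(c=3) 64(c=14)]
Total: 15 hits, 4 misses, 1 evictions

Answer: 59 41 64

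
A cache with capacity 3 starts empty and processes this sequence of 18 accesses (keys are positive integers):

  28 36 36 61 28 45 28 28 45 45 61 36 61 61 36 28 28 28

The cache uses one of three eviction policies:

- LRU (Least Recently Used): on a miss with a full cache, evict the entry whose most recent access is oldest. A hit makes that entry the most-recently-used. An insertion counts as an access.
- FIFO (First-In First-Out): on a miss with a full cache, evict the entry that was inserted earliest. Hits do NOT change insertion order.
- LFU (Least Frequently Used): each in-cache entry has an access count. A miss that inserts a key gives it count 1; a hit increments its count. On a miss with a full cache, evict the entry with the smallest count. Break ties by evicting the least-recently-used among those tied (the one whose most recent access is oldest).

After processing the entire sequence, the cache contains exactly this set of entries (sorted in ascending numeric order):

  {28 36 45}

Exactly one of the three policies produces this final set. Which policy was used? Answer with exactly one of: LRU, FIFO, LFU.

Simulating under each policy and comparing final sets:
  LRU: final set = {28 36 61} -> differs
  FIFO: final set = {28 36 61} -> differs
  LFU: final set = {28 36 45} -> MATCHES target
Only LFU produces the target set.

Answer: LFU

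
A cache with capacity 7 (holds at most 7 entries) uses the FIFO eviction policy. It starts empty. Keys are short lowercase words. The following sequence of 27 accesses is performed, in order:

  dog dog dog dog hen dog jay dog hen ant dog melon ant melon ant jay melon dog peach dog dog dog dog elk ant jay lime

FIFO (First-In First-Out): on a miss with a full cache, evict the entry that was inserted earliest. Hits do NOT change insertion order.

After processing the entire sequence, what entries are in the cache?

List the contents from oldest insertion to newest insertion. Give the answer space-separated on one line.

FIFO simulation (capacity=7):
  1. access dog: MISS. Cache (old->new): [dog]
  2. access dog: HIT. Cache (old->new): [dog]
  3. access dog: HIT. Cache (old->new): [dog]
  4. access dog: HIT. Cache (old->new): [dog]
  5. access hen: MISS. Cache (old->new): [dog hen]
  6. access dog: HIT. Cache (old->new): [dog hen]
  7. access jay: MISS. Cache (old->new): [dog hen jay]
  8. access dog: HIT. Cache (old->new): [dog hen jay]
  9. access hen: HIT. Cache (old->new): [dog hen jay]
  10. access ant: MISS. Cache (old->new): [dog hen jay ant]
  11. access dog: HIT. Cache (old->new): [dog hen jay ant]
  12. access melon: MISS. Cache (old->new): [dog hen jay ant melon]
  13. access ant: HIT. Cache (old->new): [dog hen jay ant melon]
  14. access melon: HIT. Cache (old->new): [dog hen jay ant melon]
  15. access ant: HIT. Cache (old->new): [dog hen jay ant melon]
  16. access jay: HIT. Cache (old->new): [dog hen jay ant melon]
  17. access melon: HIT. Cache (old->new): [dog hen jay ant melon]
  18. access dog: HIT. Cache (old->new): [dog hen jay ant melon]
  19. access peach: MISS. Cache (old->new): [dog hen jay ant melon peach]
  20. access dog: HIT. Cache (old->new): [dog hen jay ant melon peach]
  21. access dog: HIT. Cache (old->new): [dog hen jay ant melon peach]
  22. access dog: HIT. Cache (old->new): [dog hen jay ant melon peach]
  23. access dog: HIT. Cache (old->new): [dog hen jay ant melon peach]
  24. access elk: MISS. Cache (old->new): [dog hen jay ant melon peach elk]
  25. access ant: HIT. Cache (old->new): [dog hen jay ant melon peach elk]
  26. access jay: HIT. Cache (old->new): [dog hen jay ant melon peach elk]
  27. access lime: MISS, evict dog. Cache (old->new): [hen jay ant melon peach elk lime]
Total: 19 hits, 8 misses, 1 evictions

Answer: hen jay ant melon peach elk lime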